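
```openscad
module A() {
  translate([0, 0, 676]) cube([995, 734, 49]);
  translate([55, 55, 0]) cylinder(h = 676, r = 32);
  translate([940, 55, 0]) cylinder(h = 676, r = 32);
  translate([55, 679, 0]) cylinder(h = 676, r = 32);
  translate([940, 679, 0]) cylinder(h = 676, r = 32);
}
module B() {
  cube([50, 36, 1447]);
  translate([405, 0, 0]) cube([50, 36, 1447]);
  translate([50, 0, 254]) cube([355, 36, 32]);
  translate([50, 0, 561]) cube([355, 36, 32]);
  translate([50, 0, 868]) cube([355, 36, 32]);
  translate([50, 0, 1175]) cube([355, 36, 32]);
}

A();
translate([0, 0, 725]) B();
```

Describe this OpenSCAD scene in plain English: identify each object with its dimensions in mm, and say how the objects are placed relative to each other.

A is a rectangular dining table. The top is 995×734×49 mm with its upper surface at z = 725 mm. It stands on four round legs of 64 mm diameter, each leg's bounding box inset 23 mm from the nearest pair of top edges, running from the floor to the underside of the top.

B is a wooden ladder with two side rails of 50×36 mm section and 1447 mm height, set 455 mm apart overall. Between them run 4 rectangular rungs (36 mm deep, 32 mm thick), front faces flush with the rails' −y face. The bottom of the first rung is 254 mm above the floor and each subsequent rung is 307 mm higher than the one below.

The ladder is on top of the table.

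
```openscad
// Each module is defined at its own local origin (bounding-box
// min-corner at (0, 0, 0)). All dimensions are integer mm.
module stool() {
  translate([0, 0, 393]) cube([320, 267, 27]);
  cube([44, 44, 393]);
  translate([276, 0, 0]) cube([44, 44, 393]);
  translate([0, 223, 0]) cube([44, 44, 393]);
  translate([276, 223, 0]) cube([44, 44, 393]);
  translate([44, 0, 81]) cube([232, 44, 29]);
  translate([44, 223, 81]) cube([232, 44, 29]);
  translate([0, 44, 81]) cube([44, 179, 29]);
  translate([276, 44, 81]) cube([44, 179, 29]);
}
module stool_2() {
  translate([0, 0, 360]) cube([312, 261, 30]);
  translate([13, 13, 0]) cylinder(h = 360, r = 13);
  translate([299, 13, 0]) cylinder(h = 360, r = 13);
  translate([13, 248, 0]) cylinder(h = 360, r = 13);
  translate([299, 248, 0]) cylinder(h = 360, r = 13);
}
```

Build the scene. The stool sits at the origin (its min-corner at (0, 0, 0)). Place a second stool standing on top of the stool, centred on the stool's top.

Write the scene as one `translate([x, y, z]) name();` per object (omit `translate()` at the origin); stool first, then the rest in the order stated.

stool();
translate([4, 3, 420]) stool_2();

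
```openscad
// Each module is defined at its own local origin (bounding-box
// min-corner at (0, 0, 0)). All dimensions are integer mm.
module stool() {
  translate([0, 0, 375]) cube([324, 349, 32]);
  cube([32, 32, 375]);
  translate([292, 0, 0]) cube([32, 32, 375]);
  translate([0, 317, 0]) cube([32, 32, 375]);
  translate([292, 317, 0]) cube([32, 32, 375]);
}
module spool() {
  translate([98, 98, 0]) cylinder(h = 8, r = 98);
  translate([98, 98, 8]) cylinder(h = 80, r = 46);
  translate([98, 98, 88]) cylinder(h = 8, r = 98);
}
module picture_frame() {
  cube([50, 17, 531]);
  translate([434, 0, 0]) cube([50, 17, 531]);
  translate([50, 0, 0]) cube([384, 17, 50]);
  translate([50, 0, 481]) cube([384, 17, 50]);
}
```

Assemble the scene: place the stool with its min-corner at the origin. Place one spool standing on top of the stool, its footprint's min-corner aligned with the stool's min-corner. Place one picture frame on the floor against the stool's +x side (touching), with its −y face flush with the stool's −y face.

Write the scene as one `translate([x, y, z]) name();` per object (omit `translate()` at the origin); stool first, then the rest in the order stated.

stool();
translate([0, 0, 407]) spool();
translate([324, 0, 0]) picture_frame();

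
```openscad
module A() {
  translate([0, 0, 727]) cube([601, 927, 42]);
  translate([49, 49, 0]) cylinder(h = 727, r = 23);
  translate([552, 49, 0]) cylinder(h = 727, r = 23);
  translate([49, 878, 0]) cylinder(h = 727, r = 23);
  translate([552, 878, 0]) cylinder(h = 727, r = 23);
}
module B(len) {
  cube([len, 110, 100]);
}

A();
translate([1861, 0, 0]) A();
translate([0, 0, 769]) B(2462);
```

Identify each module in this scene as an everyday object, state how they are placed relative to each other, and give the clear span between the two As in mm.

Second table starts at x = 1861; first ends at x = 601; clear span = 1861 − 601 = 1260 mm.

A is a table. B is a beam. A beam spans the tops of two tables. The clear span between the two tables is 1260 mm.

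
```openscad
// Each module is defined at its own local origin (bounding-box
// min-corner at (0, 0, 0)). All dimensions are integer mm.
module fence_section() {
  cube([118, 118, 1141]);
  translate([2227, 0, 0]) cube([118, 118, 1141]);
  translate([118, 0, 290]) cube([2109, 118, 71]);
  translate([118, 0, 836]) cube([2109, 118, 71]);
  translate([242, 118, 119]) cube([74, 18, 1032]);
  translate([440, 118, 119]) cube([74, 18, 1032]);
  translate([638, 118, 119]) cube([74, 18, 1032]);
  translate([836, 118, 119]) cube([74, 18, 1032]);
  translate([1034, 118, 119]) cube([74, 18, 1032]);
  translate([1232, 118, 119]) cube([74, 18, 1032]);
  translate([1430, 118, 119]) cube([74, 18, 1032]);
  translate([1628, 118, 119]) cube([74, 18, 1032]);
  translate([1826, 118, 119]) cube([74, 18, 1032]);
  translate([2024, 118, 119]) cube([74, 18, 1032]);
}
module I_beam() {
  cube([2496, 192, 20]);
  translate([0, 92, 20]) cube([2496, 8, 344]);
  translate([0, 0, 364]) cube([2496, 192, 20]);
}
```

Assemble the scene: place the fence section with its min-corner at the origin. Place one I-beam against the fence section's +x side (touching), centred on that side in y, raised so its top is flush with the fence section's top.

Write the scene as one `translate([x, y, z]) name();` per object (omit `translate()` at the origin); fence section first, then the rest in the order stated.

fence_section();
translate([2345, -28, 767]) I_beam();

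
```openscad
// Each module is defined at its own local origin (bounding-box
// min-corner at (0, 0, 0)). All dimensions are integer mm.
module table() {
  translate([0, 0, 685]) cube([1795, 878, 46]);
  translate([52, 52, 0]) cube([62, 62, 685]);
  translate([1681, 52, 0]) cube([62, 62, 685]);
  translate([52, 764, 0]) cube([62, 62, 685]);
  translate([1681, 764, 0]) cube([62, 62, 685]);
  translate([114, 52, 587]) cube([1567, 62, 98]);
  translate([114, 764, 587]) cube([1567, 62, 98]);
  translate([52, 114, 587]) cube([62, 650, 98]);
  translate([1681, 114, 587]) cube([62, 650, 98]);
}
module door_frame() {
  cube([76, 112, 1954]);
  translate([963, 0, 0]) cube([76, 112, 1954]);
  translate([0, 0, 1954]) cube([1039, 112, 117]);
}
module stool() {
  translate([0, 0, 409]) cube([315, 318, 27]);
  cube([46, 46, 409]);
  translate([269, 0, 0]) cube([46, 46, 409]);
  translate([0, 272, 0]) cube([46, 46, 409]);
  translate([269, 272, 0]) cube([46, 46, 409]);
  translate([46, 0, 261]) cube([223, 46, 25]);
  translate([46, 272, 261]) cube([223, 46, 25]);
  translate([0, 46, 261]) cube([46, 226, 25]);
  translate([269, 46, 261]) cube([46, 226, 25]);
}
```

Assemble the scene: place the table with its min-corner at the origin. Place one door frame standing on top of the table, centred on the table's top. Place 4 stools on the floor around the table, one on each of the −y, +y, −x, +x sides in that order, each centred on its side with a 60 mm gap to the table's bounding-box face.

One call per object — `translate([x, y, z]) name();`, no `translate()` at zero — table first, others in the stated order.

table();
translate([378, 383, 731]) door_frame();
translate([740, -378, 0]) stool();
translate([740, 938, 0]) stool();
translate([-375, 280, 0]) stool();
translate([1855, 280, 0]) stool();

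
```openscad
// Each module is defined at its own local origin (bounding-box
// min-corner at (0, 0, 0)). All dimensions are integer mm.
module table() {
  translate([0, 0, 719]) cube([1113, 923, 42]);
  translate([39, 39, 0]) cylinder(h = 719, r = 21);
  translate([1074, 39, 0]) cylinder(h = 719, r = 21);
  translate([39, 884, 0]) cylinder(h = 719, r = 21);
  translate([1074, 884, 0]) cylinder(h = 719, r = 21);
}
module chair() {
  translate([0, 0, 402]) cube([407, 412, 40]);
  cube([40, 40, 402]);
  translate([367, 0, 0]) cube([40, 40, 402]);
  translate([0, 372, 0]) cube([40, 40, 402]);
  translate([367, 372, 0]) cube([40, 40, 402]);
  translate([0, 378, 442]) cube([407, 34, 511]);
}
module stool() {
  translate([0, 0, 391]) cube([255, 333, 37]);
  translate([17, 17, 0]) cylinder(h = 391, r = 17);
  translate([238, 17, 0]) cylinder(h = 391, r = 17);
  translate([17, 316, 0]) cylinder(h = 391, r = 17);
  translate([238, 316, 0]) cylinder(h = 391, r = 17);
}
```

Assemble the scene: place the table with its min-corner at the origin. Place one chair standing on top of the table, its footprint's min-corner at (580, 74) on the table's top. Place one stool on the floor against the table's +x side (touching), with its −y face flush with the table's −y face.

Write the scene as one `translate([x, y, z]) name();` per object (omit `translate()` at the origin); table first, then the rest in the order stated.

table();
translate([580, 74, 761]) chair();
translate([1113, 0, 0]) stool();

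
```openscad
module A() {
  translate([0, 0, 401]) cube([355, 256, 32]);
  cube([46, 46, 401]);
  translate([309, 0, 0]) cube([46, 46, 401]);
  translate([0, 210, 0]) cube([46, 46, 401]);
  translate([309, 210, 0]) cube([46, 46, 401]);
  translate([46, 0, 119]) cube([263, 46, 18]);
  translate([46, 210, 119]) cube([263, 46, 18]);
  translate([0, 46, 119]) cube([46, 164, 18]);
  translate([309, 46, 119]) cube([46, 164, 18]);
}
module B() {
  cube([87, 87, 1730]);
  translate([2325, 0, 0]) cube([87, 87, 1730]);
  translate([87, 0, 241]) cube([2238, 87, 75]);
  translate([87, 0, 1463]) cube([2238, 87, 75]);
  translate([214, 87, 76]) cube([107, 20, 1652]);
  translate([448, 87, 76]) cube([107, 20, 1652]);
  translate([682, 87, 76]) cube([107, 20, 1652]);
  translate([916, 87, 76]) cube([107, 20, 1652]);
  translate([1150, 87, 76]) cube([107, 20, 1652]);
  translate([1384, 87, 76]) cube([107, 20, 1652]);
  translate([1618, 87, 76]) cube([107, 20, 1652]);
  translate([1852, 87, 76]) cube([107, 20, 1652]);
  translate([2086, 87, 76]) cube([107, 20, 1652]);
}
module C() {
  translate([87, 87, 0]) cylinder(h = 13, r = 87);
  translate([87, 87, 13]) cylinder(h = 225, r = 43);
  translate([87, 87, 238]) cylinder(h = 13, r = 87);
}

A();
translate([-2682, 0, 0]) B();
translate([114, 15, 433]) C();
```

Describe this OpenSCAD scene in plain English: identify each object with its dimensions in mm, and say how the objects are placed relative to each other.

A is a four-legged stool. The seat is 355×256 mm, 32 mm thick, top at z = 433 mm. It stands on four square legs, each 46×46 mm in cross-section, from z = 0 to the seat underside, each flush with a corner of the seat. Four stretchers, 46 mm wide and 18 mm tall, connect adjacent legs with their undersides at z = 119 mm, each running between the inner faces of the legs it joins and aligned with the legs' outer faces on the other axis.

B is a fence section. Two 87×87 mm posts, 1730 mm tall, stand on the floor with a clear span of 2238 mm between their inner faces. Two horizontal rails of 87×75 mm section span the gap between the posts with their undersides at z = 241 mm and z = 1463 mm, flush with the posts' −y face. 9 pickets, each 107 mm wide, 20 mm thick and 1652 mm tall, are fixed to the +y face of the rails with their bottoms at z = 76 mm, evenly spaced across the span with equal gaps (rounded down to the nearest mm) at the −x end and between each pair — any rounding remainder accumulates at the +x end.

C is a spool: two coaxial disc flanges of radius 87 mm and thickness 13 mm, joined by a core cylinder of radius 43 mm and height 225 mm. The lower flange rests on z = 0 and the three cylinders share a vertical axis.

The fence section is on the floor beside the stool on its −x side. The spool is on top of the stool.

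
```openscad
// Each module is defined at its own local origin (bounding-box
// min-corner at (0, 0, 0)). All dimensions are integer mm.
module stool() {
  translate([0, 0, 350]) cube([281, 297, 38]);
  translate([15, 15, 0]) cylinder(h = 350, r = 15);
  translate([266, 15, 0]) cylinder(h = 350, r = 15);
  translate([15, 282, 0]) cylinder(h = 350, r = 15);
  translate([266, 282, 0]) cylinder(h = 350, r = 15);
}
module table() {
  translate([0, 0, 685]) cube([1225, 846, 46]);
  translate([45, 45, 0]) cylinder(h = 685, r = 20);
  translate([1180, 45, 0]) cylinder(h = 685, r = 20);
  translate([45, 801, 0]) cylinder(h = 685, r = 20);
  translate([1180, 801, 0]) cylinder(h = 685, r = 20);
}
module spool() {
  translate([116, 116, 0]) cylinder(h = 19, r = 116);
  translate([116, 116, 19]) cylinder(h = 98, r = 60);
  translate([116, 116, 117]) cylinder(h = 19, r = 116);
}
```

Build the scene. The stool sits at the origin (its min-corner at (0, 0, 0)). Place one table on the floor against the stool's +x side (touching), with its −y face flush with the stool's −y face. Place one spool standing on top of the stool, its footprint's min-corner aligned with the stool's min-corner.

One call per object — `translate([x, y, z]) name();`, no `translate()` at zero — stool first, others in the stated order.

stool();
translate([281, 0, 0]) table();
translate([0, 0, 388]) spool();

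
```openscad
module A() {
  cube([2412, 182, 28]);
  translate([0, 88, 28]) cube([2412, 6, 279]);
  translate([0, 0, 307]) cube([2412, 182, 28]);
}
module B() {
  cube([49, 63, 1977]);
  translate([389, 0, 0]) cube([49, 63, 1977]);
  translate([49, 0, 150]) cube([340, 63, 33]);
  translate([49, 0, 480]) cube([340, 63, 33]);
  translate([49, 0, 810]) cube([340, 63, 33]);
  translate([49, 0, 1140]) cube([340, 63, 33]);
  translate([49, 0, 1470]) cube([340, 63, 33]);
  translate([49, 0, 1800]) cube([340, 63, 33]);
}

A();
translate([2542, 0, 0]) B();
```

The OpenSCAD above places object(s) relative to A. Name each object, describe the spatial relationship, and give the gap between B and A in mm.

A is an I-beam. B is a ladder. The ladder is on the floor beside the I-beam on its +x side. The gap between the ladder and the I-beam is 130 mm.

The ladder's nearest face is 130 mm from the I-beam's +x face.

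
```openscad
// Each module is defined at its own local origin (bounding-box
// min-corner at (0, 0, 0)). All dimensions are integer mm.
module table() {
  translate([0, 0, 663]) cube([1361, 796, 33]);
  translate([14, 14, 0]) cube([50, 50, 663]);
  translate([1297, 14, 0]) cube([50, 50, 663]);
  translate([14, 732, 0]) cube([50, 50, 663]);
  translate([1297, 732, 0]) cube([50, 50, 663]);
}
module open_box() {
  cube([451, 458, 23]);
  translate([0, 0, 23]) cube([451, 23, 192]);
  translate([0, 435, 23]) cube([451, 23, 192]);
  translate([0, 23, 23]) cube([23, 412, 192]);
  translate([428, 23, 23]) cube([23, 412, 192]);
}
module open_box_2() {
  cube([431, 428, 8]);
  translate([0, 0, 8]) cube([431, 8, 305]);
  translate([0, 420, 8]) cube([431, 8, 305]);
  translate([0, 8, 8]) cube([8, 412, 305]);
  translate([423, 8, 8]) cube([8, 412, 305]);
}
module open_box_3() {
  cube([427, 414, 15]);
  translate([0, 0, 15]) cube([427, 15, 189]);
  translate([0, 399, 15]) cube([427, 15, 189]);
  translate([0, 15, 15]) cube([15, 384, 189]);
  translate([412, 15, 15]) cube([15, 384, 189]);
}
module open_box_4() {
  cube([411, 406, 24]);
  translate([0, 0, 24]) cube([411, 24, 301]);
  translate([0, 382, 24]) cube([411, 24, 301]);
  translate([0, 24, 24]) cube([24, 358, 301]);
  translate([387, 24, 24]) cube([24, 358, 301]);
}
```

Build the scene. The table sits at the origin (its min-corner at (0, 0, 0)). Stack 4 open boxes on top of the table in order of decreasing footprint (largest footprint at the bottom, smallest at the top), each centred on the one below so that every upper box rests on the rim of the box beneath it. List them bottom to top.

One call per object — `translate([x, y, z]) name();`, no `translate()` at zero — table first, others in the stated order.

table();
translate([455, 169, 696]) open_box();
translate([465, 184, 911]) open_box_2();
translate([467, 191, 1224]) open_box_3();
translate([475, 195, 1428]) open_box_4();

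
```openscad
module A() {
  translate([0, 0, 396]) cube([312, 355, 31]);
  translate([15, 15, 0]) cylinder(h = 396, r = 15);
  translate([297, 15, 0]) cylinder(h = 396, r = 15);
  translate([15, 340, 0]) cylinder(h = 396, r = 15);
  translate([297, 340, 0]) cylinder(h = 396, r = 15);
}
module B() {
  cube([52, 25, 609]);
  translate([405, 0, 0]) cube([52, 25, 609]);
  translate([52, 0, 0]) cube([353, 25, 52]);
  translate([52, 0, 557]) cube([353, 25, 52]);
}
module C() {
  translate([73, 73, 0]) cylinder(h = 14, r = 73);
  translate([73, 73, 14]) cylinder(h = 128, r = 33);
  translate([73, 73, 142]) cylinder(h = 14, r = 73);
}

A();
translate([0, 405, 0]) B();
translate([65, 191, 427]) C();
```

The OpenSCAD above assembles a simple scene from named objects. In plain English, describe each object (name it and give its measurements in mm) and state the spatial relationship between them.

A is a simple wooden stool: a rectangular seat 312 mm (x) by 355 mm (y), 31 mm thick, top face at z = 427 mm, on four round legs, each 30 mm in diameter. The legs rest on z = 0, each leg's axis is inset half a diameter from the nearest pair of seat edges (so the leg's bounding box is flush with the corner).

B is a rectangular picture frame lying in the x–z plane (depth along y). The opening is 353 mm wide (x) by 505 mm tall (z), surrounded by a border 52 mm wide on all four sides. The frame is 25 mm deep and is made of two full-height vertical stiles with two horizontal rails fitted between them.

C is a spool: two coaxial disc flanges of radius 73 mm and thickness 14 mm, joined by a core cylinder of radius 33 mm and height 128 mm. The lower flange rests on z = 0 and the three cylinders share a vertical axis.

The picture frame is on the floor beside the stool on its +y side. The spool is on top of the stool.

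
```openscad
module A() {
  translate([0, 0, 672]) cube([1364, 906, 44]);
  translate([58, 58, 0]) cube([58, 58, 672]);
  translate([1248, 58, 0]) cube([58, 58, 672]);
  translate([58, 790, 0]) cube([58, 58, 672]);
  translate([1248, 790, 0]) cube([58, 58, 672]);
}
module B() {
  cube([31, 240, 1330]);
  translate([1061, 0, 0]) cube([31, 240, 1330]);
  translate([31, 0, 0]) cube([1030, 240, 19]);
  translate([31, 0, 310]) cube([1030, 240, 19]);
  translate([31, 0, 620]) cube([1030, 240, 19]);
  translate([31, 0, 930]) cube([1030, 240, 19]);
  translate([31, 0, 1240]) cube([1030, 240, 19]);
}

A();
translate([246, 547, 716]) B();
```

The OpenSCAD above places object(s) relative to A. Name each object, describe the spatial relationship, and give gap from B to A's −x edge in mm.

The bookshelf's min-x is at 246; the table's min-x is 0; gap = 246 mm.

A is a table. B is a bookshelf. The bookshelf is on top of the table. The gap from the bookshelf to the table's −x edge is 246 mm.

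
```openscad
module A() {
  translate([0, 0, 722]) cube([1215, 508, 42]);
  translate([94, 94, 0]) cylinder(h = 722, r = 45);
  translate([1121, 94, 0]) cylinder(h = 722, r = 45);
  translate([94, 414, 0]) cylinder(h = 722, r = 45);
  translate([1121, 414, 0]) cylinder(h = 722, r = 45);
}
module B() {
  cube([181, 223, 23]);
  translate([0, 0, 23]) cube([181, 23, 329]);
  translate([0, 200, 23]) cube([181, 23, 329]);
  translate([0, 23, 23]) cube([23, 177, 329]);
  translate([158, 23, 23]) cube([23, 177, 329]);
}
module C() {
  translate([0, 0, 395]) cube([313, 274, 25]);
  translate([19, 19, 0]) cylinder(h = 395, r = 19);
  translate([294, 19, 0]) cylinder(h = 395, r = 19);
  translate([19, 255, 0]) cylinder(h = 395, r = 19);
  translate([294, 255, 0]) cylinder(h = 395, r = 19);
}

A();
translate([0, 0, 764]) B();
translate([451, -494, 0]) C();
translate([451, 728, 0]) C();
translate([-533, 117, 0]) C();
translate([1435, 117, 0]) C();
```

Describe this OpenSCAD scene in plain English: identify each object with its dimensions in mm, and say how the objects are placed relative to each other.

A is a rectangular dining table. The top is 1215×508×42 mm with its upper surface at z = 764 mm. It stands on four round legs of 90 mm diameter, each leg's bounding box inset 49 mm from the nearest pair of top edges, running from the floor to the underside of the top.

B is an open-topped rectangular box: outside dimensions 181×223×352 mm, with a uniform wall and base thickness of 23 mm. The base is a full 181×223 slab on the floor; four walls sit on top of the base. The front and back walls (the −y and +y sides) span the full width; the two side walls fit between them.

C is a four-legged stool. The seat is a 313×274×25 mm slab whose top surface is at z = 420 mm; four round legs, each 38 mm in diameter, run from the floor (z = 0) to the underside of the seat, each leg's axis is inset half a diameter from the nearest pair of seat edges (so the leg's bounding box is flush with the corner).

The open box is on top of the table. Four stools sit around the table at the −y, +y, −x, +x sides.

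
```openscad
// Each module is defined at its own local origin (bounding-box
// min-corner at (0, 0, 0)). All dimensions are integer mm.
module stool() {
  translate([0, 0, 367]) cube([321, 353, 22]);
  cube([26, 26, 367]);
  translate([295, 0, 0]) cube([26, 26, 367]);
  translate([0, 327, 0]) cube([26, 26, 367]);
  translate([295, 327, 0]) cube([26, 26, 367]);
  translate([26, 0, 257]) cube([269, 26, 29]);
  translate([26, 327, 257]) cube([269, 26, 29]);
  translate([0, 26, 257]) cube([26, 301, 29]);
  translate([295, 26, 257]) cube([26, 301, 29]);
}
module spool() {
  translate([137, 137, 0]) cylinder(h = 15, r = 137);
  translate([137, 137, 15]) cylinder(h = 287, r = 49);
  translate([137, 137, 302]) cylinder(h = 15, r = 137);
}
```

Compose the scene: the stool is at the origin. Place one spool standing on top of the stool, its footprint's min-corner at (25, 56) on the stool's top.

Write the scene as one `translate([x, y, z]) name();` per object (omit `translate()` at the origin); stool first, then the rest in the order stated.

stool();
translate([25, 56, 389]) spool();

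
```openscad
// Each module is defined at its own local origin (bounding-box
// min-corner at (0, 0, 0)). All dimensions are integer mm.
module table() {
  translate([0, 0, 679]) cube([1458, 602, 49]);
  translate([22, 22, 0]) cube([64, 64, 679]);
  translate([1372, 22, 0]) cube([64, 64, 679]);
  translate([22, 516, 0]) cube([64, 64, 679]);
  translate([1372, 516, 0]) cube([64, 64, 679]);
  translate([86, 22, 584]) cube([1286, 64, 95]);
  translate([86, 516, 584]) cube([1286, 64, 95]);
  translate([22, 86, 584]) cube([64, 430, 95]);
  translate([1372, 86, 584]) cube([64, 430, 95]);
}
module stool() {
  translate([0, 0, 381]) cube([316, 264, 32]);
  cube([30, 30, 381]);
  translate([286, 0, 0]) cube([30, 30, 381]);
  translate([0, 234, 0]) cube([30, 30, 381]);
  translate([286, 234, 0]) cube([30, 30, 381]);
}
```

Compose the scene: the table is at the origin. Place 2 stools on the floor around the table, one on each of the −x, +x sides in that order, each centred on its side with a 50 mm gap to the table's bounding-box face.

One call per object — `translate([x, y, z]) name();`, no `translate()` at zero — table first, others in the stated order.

table();
translate([-366, 169, 0]) stool();
translate([1508, 169, 0]) stool();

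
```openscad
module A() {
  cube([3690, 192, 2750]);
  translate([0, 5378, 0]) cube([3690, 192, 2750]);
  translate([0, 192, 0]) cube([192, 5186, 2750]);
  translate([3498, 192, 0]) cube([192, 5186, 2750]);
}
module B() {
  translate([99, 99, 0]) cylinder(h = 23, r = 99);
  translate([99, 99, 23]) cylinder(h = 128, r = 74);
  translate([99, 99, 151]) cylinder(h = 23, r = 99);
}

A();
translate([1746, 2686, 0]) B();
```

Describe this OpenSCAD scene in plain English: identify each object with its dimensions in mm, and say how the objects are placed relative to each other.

A is a box-shaped house frame (walls only): outside footprint 3690×5570 mm, wall height 2750 mm, wall thickness 192 mm. The two y-facing walls run the full x-width; the two x-facing walls fit between the inner faces of the y-facing walls.

B is a spool: two coaxial disc flanges of radius 99 mm and thickness 23 mm, joined by a core cylinder of radius 74 mm and height 128 mm. The lower flange rests on z = 0 and the three cylinders share a vertical axis.

The spool sits inside the house frame, centred.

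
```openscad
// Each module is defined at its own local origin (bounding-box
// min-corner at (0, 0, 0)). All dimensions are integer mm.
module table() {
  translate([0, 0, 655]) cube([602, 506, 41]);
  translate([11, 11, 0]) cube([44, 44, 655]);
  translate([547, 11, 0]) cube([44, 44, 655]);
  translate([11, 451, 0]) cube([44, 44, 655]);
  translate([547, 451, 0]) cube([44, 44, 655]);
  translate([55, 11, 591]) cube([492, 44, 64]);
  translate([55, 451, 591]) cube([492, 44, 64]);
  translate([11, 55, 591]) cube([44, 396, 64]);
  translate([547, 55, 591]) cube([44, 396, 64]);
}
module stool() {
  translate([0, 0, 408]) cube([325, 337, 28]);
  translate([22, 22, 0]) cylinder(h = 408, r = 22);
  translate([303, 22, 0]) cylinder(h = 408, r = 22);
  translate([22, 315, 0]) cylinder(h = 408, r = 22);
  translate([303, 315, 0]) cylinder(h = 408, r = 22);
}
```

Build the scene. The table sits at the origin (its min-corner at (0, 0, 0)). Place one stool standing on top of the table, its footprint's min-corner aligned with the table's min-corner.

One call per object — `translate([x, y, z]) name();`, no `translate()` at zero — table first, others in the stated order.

table();
translate([0, 0, 696]) stool();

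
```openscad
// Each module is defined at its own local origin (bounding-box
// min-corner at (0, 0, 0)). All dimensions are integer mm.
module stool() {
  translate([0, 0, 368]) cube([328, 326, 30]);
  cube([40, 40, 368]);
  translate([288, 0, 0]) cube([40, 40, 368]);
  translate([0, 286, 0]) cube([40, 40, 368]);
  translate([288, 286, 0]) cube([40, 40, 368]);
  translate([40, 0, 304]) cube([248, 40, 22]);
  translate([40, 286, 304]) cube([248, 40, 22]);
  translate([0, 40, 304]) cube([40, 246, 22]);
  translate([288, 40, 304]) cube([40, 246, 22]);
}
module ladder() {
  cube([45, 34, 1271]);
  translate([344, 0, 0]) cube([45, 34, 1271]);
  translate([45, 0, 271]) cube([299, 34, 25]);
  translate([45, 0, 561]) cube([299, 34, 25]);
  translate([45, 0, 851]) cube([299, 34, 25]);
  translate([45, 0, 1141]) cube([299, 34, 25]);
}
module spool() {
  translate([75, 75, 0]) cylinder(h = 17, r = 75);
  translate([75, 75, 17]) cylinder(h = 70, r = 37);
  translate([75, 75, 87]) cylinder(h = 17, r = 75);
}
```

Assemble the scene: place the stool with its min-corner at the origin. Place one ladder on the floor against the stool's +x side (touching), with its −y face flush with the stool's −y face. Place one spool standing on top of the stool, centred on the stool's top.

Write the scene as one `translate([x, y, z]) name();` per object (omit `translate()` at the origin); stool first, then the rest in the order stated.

stool();
translate([328, 0, 0]) ladder();
translate([89, 88, 398]) spool();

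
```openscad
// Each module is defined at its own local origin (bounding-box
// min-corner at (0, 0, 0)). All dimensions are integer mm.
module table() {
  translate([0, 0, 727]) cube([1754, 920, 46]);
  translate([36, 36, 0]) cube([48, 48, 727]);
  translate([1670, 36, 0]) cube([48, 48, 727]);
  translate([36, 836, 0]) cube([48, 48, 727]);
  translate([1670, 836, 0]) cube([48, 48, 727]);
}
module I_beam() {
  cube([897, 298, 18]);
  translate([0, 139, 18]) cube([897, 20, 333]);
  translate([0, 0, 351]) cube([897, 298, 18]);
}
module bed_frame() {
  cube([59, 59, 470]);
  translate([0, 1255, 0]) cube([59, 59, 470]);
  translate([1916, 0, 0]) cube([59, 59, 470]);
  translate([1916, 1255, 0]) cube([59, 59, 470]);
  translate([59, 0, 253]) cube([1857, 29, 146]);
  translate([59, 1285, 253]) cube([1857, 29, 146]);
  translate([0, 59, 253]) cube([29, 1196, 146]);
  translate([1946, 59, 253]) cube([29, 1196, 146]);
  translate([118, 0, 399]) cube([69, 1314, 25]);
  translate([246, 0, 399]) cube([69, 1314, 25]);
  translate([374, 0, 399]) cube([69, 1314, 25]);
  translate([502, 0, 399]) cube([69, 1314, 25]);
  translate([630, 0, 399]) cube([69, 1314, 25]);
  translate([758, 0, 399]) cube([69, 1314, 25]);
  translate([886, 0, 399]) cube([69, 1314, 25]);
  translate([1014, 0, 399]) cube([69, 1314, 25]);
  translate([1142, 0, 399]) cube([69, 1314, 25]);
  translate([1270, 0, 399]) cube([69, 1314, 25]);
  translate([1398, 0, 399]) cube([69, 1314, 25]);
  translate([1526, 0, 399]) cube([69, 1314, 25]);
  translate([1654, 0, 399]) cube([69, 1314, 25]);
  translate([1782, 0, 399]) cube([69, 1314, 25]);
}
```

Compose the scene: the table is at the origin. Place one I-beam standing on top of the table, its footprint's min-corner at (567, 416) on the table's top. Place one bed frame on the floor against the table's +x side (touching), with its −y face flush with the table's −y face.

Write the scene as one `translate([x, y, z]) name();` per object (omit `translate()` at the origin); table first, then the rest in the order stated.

table();
translate([567, 416, 773]) I_beam();
translate([1754, 0, 0]) bed_frame();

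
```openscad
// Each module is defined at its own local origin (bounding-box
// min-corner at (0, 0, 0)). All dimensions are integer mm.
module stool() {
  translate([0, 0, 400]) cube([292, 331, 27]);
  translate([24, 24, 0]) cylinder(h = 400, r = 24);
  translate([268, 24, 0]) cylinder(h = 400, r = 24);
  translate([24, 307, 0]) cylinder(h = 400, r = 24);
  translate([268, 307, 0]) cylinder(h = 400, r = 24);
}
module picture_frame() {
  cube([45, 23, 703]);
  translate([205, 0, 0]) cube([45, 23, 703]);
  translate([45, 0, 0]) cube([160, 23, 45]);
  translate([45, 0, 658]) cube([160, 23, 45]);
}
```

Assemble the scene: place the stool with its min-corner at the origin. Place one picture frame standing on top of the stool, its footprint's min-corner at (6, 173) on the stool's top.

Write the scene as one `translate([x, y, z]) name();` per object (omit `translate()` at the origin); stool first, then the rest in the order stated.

stool();
translate([6, 173, 427]) picture_frame();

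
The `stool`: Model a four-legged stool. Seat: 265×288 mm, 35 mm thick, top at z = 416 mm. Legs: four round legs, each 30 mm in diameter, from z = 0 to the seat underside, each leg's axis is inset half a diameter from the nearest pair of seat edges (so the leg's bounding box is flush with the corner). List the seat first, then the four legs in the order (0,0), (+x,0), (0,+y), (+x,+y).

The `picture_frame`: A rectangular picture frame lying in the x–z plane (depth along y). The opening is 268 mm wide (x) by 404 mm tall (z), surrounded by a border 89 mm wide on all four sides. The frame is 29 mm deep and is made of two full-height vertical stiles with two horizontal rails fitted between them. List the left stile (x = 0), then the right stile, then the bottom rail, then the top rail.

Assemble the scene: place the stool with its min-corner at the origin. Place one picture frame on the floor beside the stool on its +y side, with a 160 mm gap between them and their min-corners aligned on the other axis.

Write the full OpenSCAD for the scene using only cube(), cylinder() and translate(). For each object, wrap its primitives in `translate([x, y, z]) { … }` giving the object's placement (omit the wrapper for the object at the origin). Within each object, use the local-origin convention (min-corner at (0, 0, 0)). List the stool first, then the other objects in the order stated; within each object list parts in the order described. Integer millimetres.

translate([0, 0, 381]) cube([265, 288, 35]);
translate([15, 15, 0]) cylinder(h = 381, r = 15);
translate([250, 15, 0]) cylinder(h = 381, r = 15);
translate([15, 273, 0]) cylinder(h = 381, r = 15);
translate([250, 273, 0]) cylinder(h = 381, r = 15);
translate([0, 448, 0]) {
  cube([89, 29, 582]);
  translate([357, 0, 0]) cube([89, 29, 582]);
  translate([89, 0, 0]) cube([268, 29, 89]);
  translate([89, 0, 493]) cube([268, 29, 89]);
}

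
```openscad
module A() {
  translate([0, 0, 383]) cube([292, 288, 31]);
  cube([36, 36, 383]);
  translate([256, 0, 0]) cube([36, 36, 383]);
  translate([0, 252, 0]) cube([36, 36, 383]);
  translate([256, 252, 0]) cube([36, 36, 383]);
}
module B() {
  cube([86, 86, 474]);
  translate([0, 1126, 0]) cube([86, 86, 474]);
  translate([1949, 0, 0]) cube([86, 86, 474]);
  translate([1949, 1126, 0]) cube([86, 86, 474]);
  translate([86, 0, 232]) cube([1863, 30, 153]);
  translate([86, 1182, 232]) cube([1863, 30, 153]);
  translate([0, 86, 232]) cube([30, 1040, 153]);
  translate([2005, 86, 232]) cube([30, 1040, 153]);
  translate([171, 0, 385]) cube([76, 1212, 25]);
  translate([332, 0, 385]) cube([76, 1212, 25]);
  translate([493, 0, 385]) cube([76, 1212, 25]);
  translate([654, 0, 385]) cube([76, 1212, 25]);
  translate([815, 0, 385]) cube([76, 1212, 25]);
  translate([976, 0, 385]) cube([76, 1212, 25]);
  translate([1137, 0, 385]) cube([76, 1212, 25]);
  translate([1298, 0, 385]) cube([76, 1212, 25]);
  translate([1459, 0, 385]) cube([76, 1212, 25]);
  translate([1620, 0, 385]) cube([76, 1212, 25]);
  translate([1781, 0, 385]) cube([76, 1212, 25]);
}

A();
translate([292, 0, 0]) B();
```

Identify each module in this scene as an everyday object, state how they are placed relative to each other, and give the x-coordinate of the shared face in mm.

The stool's +x face and the bed frame's −x face are both at x = 292 mm.

A is a stool. B is a bed frame. The bed frame is against the stool's +x side, with their −y faces flush. The x-coordinate of the shared face is 292 mm.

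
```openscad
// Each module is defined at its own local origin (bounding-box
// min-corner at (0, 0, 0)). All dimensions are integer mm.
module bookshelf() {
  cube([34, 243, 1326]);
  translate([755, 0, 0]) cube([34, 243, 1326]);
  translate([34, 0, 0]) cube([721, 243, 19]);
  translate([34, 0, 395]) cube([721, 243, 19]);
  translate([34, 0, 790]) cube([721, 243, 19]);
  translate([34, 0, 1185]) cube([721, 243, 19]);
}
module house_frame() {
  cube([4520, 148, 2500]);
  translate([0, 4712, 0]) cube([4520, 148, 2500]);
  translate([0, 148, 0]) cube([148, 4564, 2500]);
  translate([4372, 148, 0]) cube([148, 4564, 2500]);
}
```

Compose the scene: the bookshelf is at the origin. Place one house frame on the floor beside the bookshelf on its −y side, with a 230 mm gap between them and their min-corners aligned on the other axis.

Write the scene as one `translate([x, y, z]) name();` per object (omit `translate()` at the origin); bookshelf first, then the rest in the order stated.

bookshelf();
translate([0, -5090, 0]) house_frame();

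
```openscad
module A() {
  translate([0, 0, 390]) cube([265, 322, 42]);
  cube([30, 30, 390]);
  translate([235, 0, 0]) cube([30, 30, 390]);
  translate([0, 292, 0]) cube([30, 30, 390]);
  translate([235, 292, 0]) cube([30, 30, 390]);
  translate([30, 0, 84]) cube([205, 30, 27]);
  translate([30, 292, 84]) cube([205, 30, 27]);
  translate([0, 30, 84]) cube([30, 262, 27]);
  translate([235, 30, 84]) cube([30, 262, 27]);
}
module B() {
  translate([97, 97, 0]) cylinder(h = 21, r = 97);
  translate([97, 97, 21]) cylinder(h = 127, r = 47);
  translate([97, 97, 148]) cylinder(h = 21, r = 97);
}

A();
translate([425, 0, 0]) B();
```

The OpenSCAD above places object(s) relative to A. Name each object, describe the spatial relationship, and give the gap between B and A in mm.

A is a stool. B is a spool. The spool is on the floor beside the stool on its +x side. The gap between the spool and the stool is 160 mm.

The spool's nearest face is 160 mm from the stool's +x face.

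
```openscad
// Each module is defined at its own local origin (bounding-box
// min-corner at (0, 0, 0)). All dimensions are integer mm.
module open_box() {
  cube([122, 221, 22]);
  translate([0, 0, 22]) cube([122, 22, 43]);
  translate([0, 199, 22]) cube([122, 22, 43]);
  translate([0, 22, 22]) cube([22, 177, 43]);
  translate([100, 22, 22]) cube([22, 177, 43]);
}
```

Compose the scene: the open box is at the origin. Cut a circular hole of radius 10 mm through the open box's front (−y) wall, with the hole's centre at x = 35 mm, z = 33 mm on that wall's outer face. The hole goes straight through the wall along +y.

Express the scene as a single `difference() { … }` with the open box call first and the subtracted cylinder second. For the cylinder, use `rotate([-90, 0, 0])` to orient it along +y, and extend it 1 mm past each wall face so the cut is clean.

difference() {
  open_box();
  translate([35, -1, 33]) rotate([-90, 0, 0]) cylinder(h = 24, r = 10);
}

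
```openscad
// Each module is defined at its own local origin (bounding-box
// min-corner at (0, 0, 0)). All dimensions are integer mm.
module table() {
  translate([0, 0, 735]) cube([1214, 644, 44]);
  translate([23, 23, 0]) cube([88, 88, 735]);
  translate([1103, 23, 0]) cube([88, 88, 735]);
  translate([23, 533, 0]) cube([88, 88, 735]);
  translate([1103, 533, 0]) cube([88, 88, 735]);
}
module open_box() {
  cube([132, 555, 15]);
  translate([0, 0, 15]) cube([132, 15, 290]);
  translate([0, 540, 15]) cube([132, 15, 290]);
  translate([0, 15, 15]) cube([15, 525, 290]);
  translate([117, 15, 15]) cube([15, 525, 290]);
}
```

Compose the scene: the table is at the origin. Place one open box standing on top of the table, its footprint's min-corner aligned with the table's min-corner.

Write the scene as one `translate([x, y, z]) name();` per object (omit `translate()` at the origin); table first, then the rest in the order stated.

table();
translate([0, 0, 779]) open_box();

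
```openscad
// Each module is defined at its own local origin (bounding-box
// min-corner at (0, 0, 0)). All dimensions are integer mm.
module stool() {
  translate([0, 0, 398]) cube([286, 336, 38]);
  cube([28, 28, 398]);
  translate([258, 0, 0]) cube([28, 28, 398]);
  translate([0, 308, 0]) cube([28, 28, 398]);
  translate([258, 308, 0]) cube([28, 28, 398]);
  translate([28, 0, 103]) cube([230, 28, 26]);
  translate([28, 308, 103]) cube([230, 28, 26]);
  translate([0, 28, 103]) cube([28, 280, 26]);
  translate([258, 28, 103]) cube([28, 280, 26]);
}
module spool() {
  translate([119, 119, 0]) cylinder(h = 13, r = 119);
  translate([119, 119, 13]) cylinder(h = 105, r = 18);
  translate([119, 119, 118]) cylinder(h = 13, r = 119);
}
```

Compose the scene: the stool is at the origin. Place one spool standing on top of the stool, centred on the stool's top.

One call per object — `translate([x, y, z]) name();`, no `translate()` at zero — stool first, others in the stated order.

stool();
translate([24, 49, 436]) spool();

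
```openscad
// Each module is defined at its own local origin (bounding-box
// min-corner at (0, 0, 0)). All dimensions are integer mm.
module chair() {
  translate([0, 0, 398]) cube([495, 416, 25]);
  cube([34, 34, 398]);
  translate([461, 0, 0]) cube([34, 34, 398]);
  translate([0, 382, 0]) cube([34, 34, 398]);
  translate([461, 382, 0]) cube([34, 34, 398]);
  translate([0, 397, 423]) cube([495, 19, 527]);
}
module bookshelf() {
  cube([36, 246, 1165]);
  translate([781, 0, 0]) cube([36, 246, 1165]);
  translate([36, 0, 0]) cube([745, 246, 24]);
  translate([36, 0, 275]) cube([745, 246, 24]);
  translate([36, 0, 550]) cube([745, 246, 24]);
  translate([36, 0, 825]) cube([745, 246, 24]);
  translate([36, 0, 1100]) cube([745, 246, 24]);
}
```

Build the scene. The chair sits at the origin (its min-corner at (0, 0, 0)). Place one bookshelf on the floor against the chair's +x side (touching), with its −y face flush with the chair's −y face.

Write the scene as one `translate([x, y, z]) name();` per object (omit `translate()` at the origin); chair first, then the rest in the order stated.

chair();
translate([495, 0, 0]) bookshelf();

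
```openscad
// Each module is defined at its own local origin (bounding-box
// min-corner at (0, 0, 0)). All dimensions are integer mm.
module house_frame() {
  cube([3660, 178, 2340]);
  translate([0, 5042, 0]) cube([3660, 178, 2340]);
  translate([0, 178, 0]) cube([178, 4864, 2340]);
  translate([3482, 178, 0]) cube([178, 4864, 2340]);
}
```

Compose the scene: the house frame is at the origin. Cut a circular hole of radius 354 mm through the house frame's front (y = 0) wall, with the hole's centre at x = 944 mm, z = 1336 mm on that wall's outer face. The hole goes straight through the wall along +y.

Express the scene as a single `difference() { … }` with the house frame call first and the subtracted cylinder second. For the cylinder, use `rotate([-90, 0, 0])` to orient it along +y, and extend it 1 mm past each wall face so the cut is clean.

difference() {
  house_frame();
  translate([944, -1, 1336]) rotate([-90, 0, 0]) cylinder(h = 180, r = 354);
}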